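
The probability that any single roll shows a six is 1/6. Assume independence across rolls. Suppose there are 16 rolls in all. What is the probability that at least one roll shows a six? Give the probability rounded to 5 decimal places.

0.94591

P(at least one) = 1 − P(none) = 1 − (1 − 0.166667)^16
= 1 − 0.0540879 = 0.9459121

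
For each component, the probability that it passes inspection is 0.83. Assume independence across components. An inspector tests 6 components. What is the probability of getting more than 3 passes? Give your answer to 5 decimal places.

X ~ Binomial(6, 0.83); P(X ≥ 4) = Σ C(6,k) p^k (1−p)^(6−k) over k:
  k=4: C(6,4)·0.83^4·0.17^2 = 0.2057318
  k=5: C(6,5)·0.83^5·0.17^1 = 0.4017821
  k=6: C(6,6)·0.83^6·0.17^0 = 0.3269404
Total = 0.9344543

0.93445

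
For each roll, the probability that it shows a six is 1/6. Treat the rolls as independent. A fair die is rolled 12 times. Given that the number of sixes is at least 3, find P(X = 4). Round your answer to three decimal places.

0.275

X ~ Binomial(12, 0.166667). Want P(X=4 | X≥3) = P(X=4) / P(X≥3).
P(X=4) = C(12,4)·0.166667^4·0.833333^8 = 0.08883
P(X≥3) = 1 − 0.11216 − 0.26918 − 0.29609 = 0.32257
Ratio = 0.08883 / 0.32257 = 0.27537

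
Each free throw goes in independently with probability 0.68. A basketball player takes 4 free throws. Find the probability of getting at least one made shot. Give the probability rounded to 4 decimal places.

0.9895

P(at least one) = 1 − P(none) = 1 − (1 − 0.68)^4
= 1 − 0.010486 = 0.989514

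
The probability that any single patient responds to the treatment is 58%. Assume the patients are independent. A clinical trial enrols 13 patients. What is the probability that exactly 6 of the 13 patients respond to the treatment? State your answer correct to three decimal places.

0.151

X ~ Binomial(n=13, p=0.58).
P(X=6) = C(13,6) · p^6 · (1−p)^7
= 1716 · 0.038069 · 0.0023054 = 0.15060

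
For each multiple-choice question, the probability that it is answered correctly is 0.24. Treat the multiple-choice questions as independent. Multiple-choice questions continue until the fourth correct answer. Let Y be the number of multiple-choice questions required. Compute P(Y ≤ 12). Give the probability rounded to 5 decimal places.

0.32049

Finishing within 12 multiple-choice questions ⇔ at least 4 successes in the first 12. With X ~ Binomial(12, 0.24), P(Y ≤ 12) = 1 − P(X ≤ 3).
  k=0: C(12,0)·0.24^0·0.76^12 = 0.0371333
  k=1: C(12,1)·0.24^1·0.76^11 = 0.1407155
  k=2: C(12,2)·0.24^2·0.76^10 = 0.2444006
  k=3: C(12,3)·0.24^3·0.76^9 = 0.2572638
1 − 0.6795133 = 0.3204867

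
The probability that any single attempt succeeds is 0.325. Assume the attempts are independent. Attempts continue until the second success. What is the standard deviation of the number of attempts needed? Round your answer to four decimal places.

3.5751

Y = total attempts until the second success; negative binomial with r=2, p=0.325.
SD(Y) = √[r(1−p)/p²] = √(12.781065) = 3.575062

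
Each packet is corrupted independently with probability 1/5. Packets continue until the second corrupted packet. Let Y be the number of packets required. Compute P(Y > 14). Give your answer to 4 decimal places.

0.1979

Needing more than 14 packets ⇔ fewer than 2 successes in the first 14. With X ~ Binomial(14, 0.20), P(Y > 14) = P(X ≤ 1).
  k=0: C(14,0)·0.20^0·0.80^14 = 0.043980
  k=1: C(14,1)·0.20^1·0.80^13 = 0.153932
P(X ≤ 1) = 0.197912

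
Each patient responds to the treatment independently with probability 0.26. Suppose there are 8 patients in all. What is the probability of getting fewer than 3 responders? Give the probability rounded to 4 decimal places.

X ~ Binomial(8, 0.26); P(X ≤ 2) = Σ C(8,k) p^k (1−p)^(8−k) over k:
  k=0: C(8,0)·0.26^0·0.74^8 = 0.089919
  k=1: C(8,1)·0.26^1·0.74^7 = 0.252747
  k=2: C(8,2)·0.26^2·0.74^6 = 0.310810
Total = 0.653476

0.6535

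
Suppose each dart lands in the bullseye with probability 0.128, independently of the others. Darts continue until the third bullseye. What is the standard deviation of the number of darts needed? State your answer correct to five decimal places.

Y = total darts until the third success; negative binomial with r=3, p=0.128.
SD(Y) = √[r(1−p)/p²] = √(159.6679688) = 12.6359791

12.63598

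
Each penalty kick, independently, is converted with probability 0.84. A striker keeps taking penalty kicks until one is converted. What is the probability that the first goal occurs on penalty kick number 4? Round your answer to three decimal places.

Geometric (trials to first success), p = 0.84.
P(Y = 4) = (1−p)^3 · p = 0.004096 · 0.84 = 0.00344

0.003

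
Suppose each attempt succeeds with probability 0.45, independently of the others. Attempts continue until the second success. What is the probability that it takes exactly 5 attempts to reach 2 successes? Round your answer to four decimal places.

0.1348

Y = trial on which the second success occurs; negative binomial, r=2, p=0.45.
P(Y=5) = C(4,1) · p^2 · (1−p)^3
= 4 · 0.2025 · 0.16637 = 0.134764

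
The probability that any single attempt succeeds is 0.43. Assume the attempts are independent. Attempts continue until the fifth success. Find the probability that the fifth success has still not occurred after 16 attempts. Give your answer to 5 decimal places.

Needing more than 16 attempts ⇔ fewer than 5 successes in the first 16. With X ~ Binomial(16, 0.43), P(Y > 16) = P(X ≤ 4).
  k=0: C(16,0)·0.43^0·0.57^16 = 0.0001242
  k=1: C(16,1)·0.43^1·0.57^15 = 0.0014987
  k=2: C(16,2)·0.43^2·0.57^14 = 0.0084794
  k=3: C(16,3)·0.43^3·0.57^13 = 0.0298515
  k=4: C(16,4)·0.43^4·0.57^12 = 0.0731886
P(X ≤ 4) = 0.1131424

0.11314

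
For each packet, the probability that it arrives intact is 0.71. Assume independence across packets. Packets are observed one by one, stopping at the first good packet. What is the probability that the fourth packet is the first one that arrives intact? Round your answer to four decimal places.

Geometric (trials to first success), p = 0.71.
P(Y = 4) = (1−p)^3 · p = 0.024389 · 0.71 = 0.017316

0.0173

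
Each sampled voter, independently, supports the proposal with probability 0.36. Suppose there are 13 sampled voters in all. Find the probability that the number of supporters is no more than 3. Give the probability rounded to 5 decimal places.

0.25355

X ~ Binomial(13, 0.36); P(X ≤ 3) = Σ C(13,k) p^k (1−p)^(13−k) over k:
  k=0: C(13,0)·0.36^0·0.64^13 = 0.0030223
  k=1: C(13,1)·0.36^1·0.64^12 = 0.0221007
  k=2: C(13,2)·0.36^2·0.64^11 = 0.0745898
  k=3: C(13,3)·0.36^3·0.64^10 = 0.1538414
Total = 0.2535542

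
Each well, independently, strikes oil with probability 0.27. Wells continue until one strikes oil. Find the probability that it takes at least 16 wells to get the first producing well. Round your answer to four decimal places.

0.0089

Y = number of wells to the first success; geometric, p = 0.27.
P(Y > 15) = P(first 15 all fail) = (1−p)^15 = 0.008909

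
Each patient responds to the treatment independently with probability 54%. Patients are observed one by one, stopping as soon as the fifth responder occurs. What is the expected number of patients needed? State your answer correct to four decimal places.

9.2593

Y = total patients until the fifth success; negative binomial with r=5, p=0.54.
E[Y] = r / p = 5 / 0.54 = 9.259259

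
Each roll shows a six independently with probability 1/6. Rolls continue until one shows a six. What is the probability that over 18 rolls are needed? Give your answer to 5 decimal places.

Y = number of rolls to the first success; geometric, p = 0.166667.
P(Y > 18) = P(first 18 all fail) = (1−p)^18 = 0.0375610

0.03756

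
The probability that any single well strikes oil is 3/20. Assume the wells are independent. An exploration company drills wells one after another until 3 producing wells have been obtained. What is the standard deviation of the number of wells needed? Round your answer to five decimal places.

Y = total wells until the third success; negative binomial with r=3, p=0.15.
SD(Y) = √[r(1−p)/p²] = √(113.3333333) = 10.6458129

10.64581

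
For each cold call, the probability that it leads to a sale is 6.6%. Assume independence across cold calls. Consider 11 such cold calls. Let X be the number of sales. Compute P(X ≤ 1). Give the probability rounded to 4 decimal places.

X ~ Binomial(11, 0.066); P(X ≤ 1) = Σ C(11,k) p^k (1−p)^(11−k) over k:
  k=0: C(11,0)·0.066^0·0.934^11 = 0.471863
  k=1: C(11,1)·0.066^1·0.934^10 = 0.366780
Total = 0.838642

0.8386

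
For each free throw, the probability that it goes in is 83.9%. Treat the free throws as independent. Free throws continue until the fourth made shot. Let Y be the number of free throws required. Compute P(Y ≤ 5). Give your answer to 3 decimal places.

Finishing within 5 free throws ⇔ at least 4 successes in the first 5. With X ~ Binomial(5, 0.839), P(Y ≤ 5) = 1 − P(X ≤ 3).
  k=0: C(5,0)·0.839^0·0.161^5 = 0.00011
  k=1: C(5,1)·0.839^1·0.161^4 = 0.00282
  k=2: C(5,2)·0.839^2·0.161^3 = 0.02938
  k=3: C(5,3)·0.839^3·0.161^2 = 0.15309
1 − 0.18539 = 0.81461

0.815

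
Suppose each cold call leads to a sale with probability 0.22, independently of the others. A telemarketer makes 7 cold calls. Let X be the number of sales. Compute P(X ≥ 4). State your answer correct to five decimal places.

0.04614

X ~ Binomial(7, 0.22); P(X ≥ 4) = Σ C(7,k) p^k (1−p)^(7−k) over k:
  k=4: C(7,4)·0.22^4·0.78^3 = 0.0389083
  k=5: C(7,5)·0.22^5·0.78^2 = 0.0065845
  k=6: C(7,6)·0.22^6·0.78^1 = 0.0006191
  k=7: C(7,7)·0.22^7·0.78^0 = 0.0000249
Total = 0.0461368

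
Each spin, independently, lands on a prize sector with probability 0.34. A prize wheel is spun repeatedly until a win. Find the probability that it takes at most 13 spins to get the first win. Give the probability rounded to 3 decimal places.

Y = number of spins to the first success; geometric, p = 0.34.
P(Y ≤ 13) = 1 − (1−p)^13 = 1 − 0.00451 = 0.99549

0.995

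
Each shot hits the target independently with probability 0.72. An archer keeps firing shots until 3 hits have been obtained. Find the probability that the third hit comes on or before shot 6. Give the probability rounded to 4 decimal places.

Finishing within 6 shots ⇔ at least 3 successes in the first 6. With X ~ Binomial(6, 0.72), P(Y ≤ 6) = 1 − P(X ≤ 2).
  k=0: C(6,0)·0.72^0·0.28^6 = 0.000482
  k=1: C(6,1)·0.72^1·0.28^5 = 0.007435
  k=2: C(6,2)·0.72^2·0.28^4 = 0.047796
1 − 0.055712 = 0.944288

0.9443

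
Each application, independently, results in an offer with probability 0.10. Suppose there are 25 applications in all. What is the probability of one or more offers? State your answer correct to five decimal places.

0.92821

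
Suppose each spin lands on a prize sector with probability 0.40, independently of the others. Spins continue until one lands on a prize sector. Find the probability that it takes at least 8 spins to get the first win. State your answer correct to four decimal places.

Y = number of spins to the first success; geometric, p = 0.40.
P(Y > 7) = P(first 7 all fail) = (1−p)^7 = 0.027994

0.0280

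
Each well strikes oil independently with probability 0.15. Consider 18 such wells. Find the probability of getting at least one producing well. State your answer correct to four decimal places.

0.9464

P(at least one) = 1 − P(none) = 1 − (1 − 0.15)^18
= 1 − 0.053646 = 0.946354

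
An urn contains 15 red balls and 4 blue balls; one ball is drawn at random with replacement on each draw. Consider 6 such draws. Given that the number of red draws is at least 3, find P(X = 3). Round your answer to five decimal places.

X ~ Binomial(6, 0.789474). Want P(X=3 | X≥3) = P(X=3) / P(X≥3).
P(X=3) = C(6,3)·0.789474^3·0.210526^3 = 0.0918253
P(X≥3) = 1 − 0.0000871 − 0.0019589 − 0.0183651 = 0.9795889
Ratio = 0.0918253 / 0.9795889 = 0.0937386

0.09374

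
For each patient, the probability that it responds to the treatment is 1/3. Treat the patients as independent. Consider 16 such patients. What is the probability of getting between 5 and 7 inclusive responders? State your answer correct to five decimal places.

0.53438

X ~ Binomial(16, 0.333333); P(5 ≤ X ≤ 7) = Σ C(16,k) p^k (1−p)^(16−k) over k:
  k=5: C(16,5)·0.333333^5·0.666667^11 = 0.2078129
  k=6: C(16,6)·0.333333^6·0.666667^10 = 0.1904952
  k=7: C(16,7)·0.333333^7·0.666667^9 = 0.1360680
Total = 0.5343760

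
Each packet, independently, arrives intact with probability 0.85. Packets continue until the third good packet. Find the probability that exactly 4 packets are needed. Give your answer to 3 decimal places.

0.276

Y = trial on which the third success occurs; negative binomial, r=3, p=0.85.
P(Y=4) = C(3,2) · p^3 · (1−p)^1
= 3 · 0.61413 · 0.15 = 0.27636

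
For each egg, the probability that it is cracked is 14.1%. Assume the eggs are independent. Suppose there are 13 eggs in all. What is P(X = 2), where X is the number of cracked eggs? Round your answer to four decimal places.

0.2914

X ~ Binomial(n=13, p=0.141).
P(X=2) = C(13,2) · p^2 · (1−p)^11
= 78 · 0.019881 · 0.1879 = 0.291379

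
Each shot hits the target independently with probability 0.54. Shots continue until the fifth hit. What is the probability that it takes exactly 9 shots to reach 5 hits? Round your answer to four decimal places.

0.1439

Y = trial on which the fifth success occurs; negative binomial, r=5, p=0.54.
P(Y=9) = C(8,4) · p^5 · (1−p)^4
= 70 · 0.045917 · 0.044775 = 0.143912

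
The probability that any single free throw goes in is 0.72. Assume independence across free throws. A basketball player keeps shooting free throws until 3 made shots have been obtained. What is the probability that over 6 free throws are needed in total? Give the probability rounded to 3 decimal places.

Needing more than 6 free throws ⇔ fewer than 3 successes in the first 6. With X ~ Binomial(6, 0.72), P(Y > 6) = P(X ≤ 2).
  k=0: C(6,0)·0.72^0·0.28^6 = 0.00048
  k=1: C(6,1)·0.72^1·0.28^5 = 0.00743
  k=2: C(6,2)·0.72^2·0.28^4 = 0.04780
P(X ≤ 2) = 0.05571

0.056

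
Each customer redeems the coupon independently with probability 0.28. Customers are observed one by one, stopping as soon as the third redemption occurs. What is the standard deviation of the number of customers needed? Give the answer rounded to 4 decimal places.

5.2489

Y = total customers until the third success; negative binomial with r=3, p=0.28.
SD(Y) = √[r(1−p)/p²] = √(27.551020) = 5.248907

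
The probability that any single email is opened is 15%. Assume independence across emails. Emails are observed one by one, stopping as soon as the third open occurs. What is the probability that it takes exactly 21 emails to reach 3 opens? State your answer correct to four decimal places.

0.0344

Y = trial on which the third success occurs; negative binomial, r=3, p=0.15.
P(Y=21) = C(20,2) · p^3 · (1−p)^18
= 190 · 0.003375 · 0.053646 = 0.034401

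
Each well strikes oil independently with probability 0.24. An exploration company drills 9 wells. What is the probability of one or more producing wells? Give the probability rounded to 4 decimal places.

0.9154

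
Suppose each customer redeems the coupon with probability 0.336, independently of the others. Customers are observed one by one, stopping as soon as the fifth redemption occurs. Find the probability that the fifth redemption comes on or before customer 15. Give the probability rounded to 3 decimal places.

0.604

Finishing within 15 customers ⇔ at least 5 successes in the first 15. With X ~ Binomial(15, 0.336), P(Y ≤ 15) = 1 − P(X ≤ 4).
  k=0: C(15,0)·0.336^0·0.664^15 = 0.00215
  k=1: C(15,1)·0.336^1·0.664^14 = 0.01632
  k=2: C(15,2)·0.336^2·0.664^13 = 0.05782
  k=3: C(15,3)·0.336^3·0.664^12 = 0.12678
  k=4: C(15,4)·0.336^4·0.664^11 = 0.19246
1 − 0.39553 = 0.60447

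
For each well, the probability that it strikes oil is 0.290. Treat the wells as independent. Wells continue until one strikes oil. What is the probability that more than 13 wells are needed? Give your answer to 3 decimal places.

0.012

Y = number of wells to the first success; geometric, p = 0.29.
P(Y > 13) = P(first 13 all fail) = (1−p)^13 = 0.01165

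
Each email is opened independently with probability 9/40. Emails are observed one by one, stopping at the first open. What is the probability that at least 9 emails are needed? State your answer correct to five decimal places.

0.13014

Y = number of emails to the first success; geometric, p = 0.225.
P(Y > 8) = P(first 8 all fail) = (1−p)^8 = 0.1301408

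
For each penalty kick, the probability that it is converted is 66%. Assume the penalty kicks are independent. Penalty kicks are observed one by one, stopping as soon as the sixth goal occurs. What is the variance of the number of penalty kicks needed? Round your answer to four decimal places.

4.6832

Y = total penalty kicks until the sixth success; negative binomial with r=6, p=0.66.
Var(Y) = r(1−p)/p² = 6·0.34 / 0.66² = 4.683196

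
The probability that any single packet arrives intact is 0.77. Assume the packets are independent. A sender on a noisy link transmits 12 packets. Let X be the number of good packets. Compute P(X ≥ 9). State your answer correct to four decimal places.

X ~ Binomial(12, 0.77); P(X ≥ 9) = Σ C(12,k) p^k (1−p)^(12−k) over k:
  k=9: C(12,9)·0.77^9·0.23^3 = 0.254696
  k=10: C(12,10)·0.77^10·0.23^2 = 0.255804
  k=11: C(12,11)·0.77^11·0.23^1 = 0.155707
  k=12: C(12,12)·0.77^12·0.23^0 = 0.043440
Total = 0.709647

0.7096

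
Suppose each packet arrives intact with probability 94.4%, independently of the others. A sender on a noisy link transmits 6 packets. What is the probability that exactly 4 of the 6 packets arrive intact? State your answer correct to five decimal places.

X ~ Binomial(n=6, p=0.944).
P(X=4) = C(6,4) · p^4 · (1−p)^2
= 15 · 0.79412 · 0.003136 = 0.0373556

0.03736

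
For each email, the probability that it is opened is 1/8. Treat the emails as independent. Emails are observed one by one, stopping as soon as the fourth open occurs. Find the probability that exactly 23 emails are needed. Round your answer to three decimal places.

Y = trial on which the fourth success occurs; negative binomial, r=4, p=0.125.
P(Y=23) = C(22,3) · p^4 · (1−p)^19
= 1540 · 0.00024414 · 0.079096 = 0.02974

0.030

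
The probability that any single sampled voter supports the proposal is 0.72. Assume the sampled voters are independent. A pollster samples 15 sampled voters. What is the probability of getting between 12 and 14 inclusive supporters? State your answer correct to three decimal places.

0.351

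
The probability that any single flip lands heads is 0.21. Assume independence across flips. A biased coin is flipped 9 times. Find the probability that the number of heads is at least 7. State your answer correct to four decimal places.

0.0004

X ~ Binomial(9, 0.21); P(X ≥ 7) = Σ C(9,k) p^k (1−p)^(9−k) over k:
  k=7: C(9,7)·0.21^7·0.79^2 = 0.000405
  k=8: C(9,8)·0.21^8·0.79^1 = 0.000027
  k=9: C(9,9)·0.21^9·0.79^0 = 0.000001
Total = 0.000432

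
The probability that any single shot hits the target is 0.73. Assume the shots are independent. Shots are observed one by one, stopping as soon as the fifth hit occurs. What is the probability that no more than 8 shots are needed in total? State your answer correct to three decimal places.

Finishing within 8 shots ⇔ at least 5 successes in the first 8. With X ~ Binomial(8, 0.73), P(Y ≤ 8) = 1 − P(X ≤ 4).
  k=0: C(8,0)·0.73^0·0.27^8 = 0.00003
  k=1: C(8,1)·0.73^1·0.27^7 = 0.00061
  k=2: C(8,2)·0.73^2·0.27^6 = 0.00578
  k=3: C(8,3)·0.73^3·0.27^5 = 0.03126
  k=4: C(8,4)·0.73^4·0.27^4 = 0.10564
1 − 0.14332 = 0.85668

0.857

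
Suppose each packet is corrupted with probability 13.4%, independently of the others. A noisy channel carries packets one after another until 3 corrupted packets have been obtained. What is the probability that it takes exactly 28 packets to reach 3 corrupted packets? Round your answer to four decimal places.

0.0232

Y = trial on which the third success occurs; negative binomial, r=3, p=0.134.
P(Y=28) = C(27,2) · p^3 · (1−p)^25
= 351 · 0.0024061 · 0.027412 = 0.023151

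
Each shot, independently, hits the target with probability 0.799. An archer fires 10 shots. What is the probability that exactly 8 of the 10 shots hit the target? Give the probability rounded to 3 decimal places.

0.302

X ~ Binomial(n=10, p=0.799).
P(X=8) = C(10,8) · p^8 · (1−p)^2
= 45 · 0.1661 · 0.040401 = 0.30198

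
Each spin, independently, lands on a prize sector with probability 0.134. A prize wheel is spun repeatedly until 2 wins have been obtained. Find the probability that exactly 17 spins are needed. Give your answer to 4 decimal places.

0.0332

Y = trial on which the second success occurs; negative binomial, r=2, p=0.134.
P(Y=17) = C(16,1) · p^2 · (1−p)^15
= 16 · 0.017956 · 0.11555 = 0.033197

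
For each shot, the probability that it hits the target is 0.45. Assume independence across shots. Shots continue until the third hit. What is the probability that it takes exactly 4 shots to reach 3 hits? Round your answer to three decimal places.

Y = trial on which the third success occurs; negative binomial, r=3, p=0.45.
P(Y=4) = C(3,2) · p^3 · (1−p)^1
= 3 · 0.091125 · 0.55 = 0.15036

0.150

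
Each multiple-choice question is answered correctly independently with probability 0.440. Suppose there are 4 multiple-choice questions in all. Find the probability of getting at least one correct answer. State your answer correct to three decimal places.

0.902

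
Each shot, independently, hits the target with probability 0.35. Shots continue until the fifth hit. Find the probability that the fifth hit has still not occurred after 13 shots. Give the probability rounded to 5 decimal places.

Needing more than 13 shots ⇔ fewer than 5 successes in the first 13. With X ~ Binomial(13, 0.35), P(Y > 13) = P(X ≤ 4).
  k=0: C(13,0)·0.35^0·0.65^13 = 0.0036972
  k=1: C(13,1)·0.35^1·0.65^12 = 0.0258804
  k=2: C(13,2)·0.35^2·0.65^11 = 0.0836137
  k=3: C(13,3)·0.35^3·0.65^10 = 0.1650835
  k=4: C(13,4)·0.35^4·0.65^9 = 0.2222278
P(X ≤ 4) = 0.5005027

0.50050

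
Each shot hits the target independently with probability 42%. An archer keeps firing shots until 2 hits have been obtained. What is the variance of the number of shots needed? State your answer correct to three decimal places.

Y = total shots until the second success; negative binomial with r=2, p=0.42.
Var(Y) = r(1−p)/p² = 2·0.58 / 0.42² = 6.57596

6.576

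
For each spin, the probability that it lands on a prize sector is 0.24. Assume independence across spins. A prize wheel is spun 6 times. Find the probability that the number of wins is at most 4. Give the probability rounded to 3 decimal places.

0.996

X ~ Binomial(6, 0.24); P(X ≤ 4) = Σ C(6,k) p^k (1−p)^(6−k) over k:
  k=0: C(6,0)·0.24^0·0.76^6 = 0.19270
  k=1: C(6,1)·0.24^1·0.76^5 = 0.36512
  k=2: C(6,2)·0.24^2·0.76^4 = 0.28825
  k=3: C(6,3)·0.24^3·0.76^3 = 0.12137
  k=4: C(6,4)·0.24^4·0.76^2 = 0.02875
Total = 0.99618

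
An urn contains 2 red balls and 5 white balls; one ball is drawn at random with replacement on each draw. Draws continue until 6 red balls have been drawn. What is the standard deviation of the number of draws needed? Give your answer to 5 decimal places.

7.24569

Y = total draws until the sixth success; negative binomial with r=6, p=0.285714.
SD(Y) = √[r(1−p)/p²] = √(52.5000000) = 7.2456884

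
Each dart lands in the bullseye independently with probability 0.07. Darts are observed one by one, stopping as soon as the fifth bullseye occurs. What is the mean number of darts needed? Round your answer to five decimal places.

71.42857

Y = total darts until the fifth success; negative binomial with r=5, p=0.07.
E[Y] = r / p = 5 / 0.07 = 71.4285714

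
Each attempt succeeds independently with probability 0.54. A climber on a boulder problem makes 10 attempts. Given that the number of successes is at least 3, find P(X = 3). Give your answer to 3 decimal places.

0.085

X ~ Binomial(10, 0.54). Want P(X=3 | X≥3) = P(X=3) / P(X≥3).
P(X=3) = C(10,3)·0.54^3·0.46^7 = 0.08235
P(X≥3) = 1 − 0.00042 − 0.00498 − 0.02631 = 0.96829
Ratio = 0.08235 / 0.96829 = 0.08505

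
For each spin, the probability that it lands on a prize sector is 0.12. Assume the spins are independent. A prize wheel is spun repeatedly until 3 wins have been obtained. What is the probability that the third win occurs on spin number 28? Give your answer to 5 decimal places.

Y = trial on which the third success occurs; negative binomial, r=3, p=0.12.
P(Y=28) = C(27,2) · p^3 · (1−p)^25
= 351 · 0.001728 · 0.040932 = 0.0248266

0.02483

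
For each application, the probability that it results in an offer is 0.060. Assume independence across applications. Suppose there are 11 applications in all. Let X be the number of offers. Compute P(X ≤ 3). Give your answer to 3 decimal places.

X ~ Binomial(11, 0.06); P(X ≤ 3) = Σ C(11,k) p^k (1−p)^(11−k) over k:
  k=0: C(11,0)·0.06^0·0.94^11 = 0.50630
  k=1: C(11,1)·0.06^1·0.94^10 = 0.35549
  k=2: C(11,2)·0.06^2·0.94^9 = 0.11345
  k=3: C(11,3)·0.06^3·0.94^8 = 0.02173
Total = 0.99696

0.997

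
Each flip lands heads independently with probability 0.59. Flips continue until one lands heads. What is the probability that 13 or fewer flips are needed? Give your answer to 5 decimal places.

0.99999

Y = number of flips to the first success; geometric, p = 0.59.
P(Y ≤ 13) = 1 − (1−p)^13 = 1 − 0.0000093 = 0.9999907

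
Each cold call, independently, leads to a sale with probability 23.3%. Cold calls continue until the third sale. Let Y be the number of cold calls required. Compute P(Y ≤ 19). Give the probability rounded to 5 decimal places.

0.85402

Finishing within 19 cold calls ⇔ at least 3 successes in the first 19. With X ~ Binomial(19, 0.233), P(Y ≤ 19) = 1 − P(X ≤ 2).
  k=0: C(19,0)·0.233^0·0.767^19 = 0.0064731
  k=1: C(19,1)·0.233^1·0.767^18 = 0.0373617
  k=2: C(19,2)·0.233^2·0.767^17 = 0.1021478
1 − 0.1459826 = 0.8540174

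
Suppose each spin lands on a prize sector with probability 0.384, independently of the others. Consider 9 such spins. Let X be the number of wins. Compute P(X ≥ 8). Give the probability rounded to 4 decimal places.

0.0028

X ~ Binomial(9, 0.384); P(X ≥ 8) = Σ C(9,k) p^k (1−p)^(9−k) over k:
  k=8: C(9,8)·0.384^8·0.616^1 = 0.002621
  k=9: C(9,9)·0.384^9·0.616^0 = 0.000182
Total = 0.002803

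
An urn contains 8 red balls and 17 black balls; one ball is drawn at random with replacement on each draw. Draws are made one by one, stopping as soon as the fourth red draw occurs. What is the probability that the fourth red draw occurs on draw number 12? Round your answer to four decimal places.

0.0791

Y = trial on which the fourth success occurs; negative binomial, r=4, p=0.32.
P(Y=12) = C(11,3) · p^4 · (1−p)^8
= 165 · 0.010486 · 0.045716 = 0.079096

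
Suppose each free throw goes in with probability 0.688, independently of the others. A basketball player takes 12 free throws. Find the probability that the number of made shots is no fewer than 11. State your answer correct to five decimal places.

X ~ Binomial(12, 0.688); P(X ≥ 11) = Σ C(12,k) p^k (1−p)^(12−k) over k:
  k=11: C(12,11)·0.688^11·0.312^1 = 0.0612081
  k=12: C(12,12)·0.688^12·0.312^0 = 0.0112476
Total = 0.0724557

0.07246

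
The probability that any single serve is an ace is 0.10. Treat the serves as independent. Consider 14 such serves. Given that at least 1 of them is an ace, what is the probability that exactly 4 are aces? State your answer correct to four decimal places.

X ~ Binomial(14, 0.10). Want P(X=4 | X≥1) = P(X=4) / P(X≥1).
P(X=4) = C(14,4)·0.10^4·0.90^10 = 0.034903
P(X≥1) = 1 − 0.228768 = 0.771232
Ratio = 0.034903 / 0.771232 = 0.045256

0.0453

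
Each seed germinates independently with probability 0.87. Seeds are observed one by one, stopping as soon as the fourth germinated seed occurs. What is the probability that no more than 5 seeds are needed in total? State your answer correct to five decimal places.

0.87080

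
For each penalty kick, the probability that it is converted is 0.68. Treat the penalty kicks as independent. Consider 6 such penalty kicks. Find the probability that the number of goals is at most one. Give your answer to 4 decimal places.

0.0148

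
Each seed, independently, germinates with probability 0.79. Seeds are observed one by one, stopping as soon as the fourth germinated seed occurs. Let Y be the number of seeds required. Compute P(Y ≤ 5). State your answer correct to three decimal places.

0.717

Finishing within 5 seeds ⇔ at least 4 successes in the first 5. With X ~ Binomial(5, 0.79), P(Y ≤ 5) = 1 − P(X ≤ 3).
  k=0: C(5,0)·0.79^0·0.21^5 = 0.00041
  k=1: C(5,1)·0.79^1·0.21^4 = 0.00768
  k=2: C(5,2)·0.79^2·0.21^3 = 0.05780
  k=3: C(5,3)·0.79^3·0.21^2 = 0.21743
1 − 0.28332 = 0.71668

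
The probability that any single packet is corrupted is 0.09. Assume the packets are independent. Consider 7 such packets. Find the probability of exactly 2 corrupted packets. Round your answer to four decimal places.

0.1061

X ~ Binomial(n=7, p=0.09).
P(X=2) = C(7,2) · p^2 · (1−p)^5
= 21 · 0.0081 · 0.62403 = 0.106148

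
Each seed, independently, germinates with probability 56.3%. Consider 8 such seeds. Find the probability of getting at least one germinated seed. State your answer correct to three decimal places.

0.999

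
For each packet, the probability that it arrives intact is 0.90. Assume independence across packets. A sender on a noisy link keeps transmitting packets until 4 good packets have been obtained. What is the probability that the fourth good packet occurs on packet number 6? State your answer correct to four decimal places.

0.0656

Y = trial on which the fourth success occurs; negative binomial, r=4, p=0.90.
P(Y=6) = C(5,3) · p^4 · (1−p)^2
= 10 · 0.6561 · 0.01 = 0.065610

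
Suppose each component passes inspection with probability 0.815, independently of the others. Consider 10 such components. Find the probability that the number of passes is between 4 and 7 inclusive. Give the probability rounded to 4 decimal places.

X ~ Binomial(10, 0.815); P(4 ≤ X ≤ 7) = Σ C(10,k) p^k (1−p)^(10−k) over k:
  k=4: C(10,4)·0.815^4·0.185^6 = 0.003714
  k=5: C(10,5)·0.815^5·0.185^5 = 0.019636
  k=6: C(10,6)·0.815^6·0.185^4 = 0.072086
  k=7: C(10,7)·0.815^7·0.185^3 = 0.181468
Total = 0.276904

0.2769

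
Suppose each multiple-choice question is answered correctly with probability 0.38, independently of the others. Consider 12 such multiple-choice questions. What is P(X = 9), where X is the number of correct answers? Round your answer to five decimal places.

0.00866

X ~ Binomial(n=12, p=0.38).
P(X=9) = C(12,9) · p^9 · (1−p)^3
= 220 · 0.00016522 · 0.23833 = 0.0086626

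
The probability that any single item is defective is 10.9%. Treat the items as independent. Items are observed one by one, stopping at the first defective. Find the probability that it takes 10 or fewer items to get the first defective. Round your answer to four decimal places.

0.6847

Y = number of items to the first success; geometric, p = 0.109.
P(Y ≤ 10) = 1 − (1−p)^10 = 1 − 0.315339 = 0.684661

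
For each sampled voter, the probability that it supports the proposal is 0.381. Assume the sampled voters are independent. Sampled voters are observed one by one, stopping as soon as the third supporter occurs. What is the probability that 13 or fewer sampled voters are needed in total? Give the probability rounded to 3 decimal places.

Finishing within 13 sampled voters ⇔ at least 3 successes in the first 13. With X ~ Binomial(13, 0.381), P(Y ≤ 13) = 1 − P(X ≤ 2).
  k=0: C(13,0)·0.381^0·0.619^13 = 0.00196
  k=1: C(13,1)·0.381^1·0.619^12 = 0.01567
  k=2: C(13,2)·0.381^2·0.619^11 = 0.05788
1 − 0.07551 = 0.92449

0.924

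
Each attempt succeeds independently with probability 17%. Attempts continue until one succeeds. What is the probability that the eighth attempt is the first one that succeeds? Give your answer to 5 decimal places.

0.04613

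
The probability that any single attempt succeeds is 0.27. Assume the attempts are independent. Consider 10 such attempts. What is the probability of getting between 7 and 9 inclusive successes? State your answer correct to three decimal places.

X ~ Binomial(10, 0.27); P(7 ≤ X ≤ 9) = Σ C(10,k) p^k (1−p)^(10−k) over k:
  k=7: C(10,7)·0.27^7·0.73^3 = 0.00488
  k=8: C(10,8)·0.27^8·0.73^2 = 0.00068
  k=9: C(10,9)·0.27^9·0.73^1 = 0.00006
Total = 0.00562

0.006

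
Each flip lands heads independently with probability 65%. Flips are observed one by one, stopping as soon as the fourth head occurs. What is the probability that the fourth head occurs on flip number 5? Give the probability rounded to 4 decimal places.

Y = trial on which the fourth success occurs; negative binomial, r=4, p=0.65.
P(Y=5) = C(4,3) · p^4 · (1−p)^1
= 4 · 0.17851 · 0.35 = 0.249909

0.2499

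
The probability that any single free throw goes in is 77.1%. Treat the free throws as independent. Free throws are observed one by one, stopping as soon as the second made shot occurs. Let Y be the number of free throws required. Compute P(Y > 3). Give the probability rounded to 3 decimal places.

0.133

Needing more than 3 free throws ⇔ fewer than 2 successes in the first 3. With X ~ Binomial(3, 0.771), P(Y > 3) = P(X ≤ 1).
  k=0: C(3,0)·0.771^0·0.229^3 = 0.01201
  k=1: C(3,1)·0.771^1·0.229^2 = 0.12130
P(X ≤ 1) = 0.13331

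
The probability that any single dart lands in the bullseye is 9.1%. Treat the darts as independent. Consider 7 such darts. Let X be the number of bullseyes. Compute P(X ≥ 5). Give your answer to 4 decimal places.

0.0001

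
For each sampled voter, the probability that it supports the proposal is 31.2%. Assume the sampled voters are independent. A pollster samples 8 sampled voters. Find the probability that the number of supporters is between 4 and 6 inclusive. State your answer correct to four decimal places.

0.2148

X ~ Binomial(8, 0.312); P(4 ≤ X ≤ 6) = Σ C(8,k) p^k (1−p)^(8−k) over k:
  k=4: C(8,4)·0.312^4·0.688^4 = 0.148618
  k=5: C(8,5)·0.312^5·0.688^3 = 0.053917
  k=6: C(8,6)·0.312^6·0.688^2 = 0.012225
Total = 0.214760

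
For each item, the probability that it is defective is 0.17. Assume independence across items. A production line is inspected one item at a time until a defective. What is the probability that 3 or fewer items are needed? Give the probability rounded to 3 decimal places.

0.428

Y = number of items to the first success; geometric, p = 0.17.
P(Y ≤ 3) = 1 − (1−p)^3 = 1 − 0.57179 = 0.42821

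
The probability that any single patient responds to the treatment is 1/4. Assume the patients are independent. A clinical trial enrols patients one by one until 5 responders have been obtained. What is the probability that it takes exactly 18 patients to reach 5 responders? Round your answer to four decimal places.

0.0552

Y = trial on which the fifth success occurs; negative binomial, r=5, p=0.25.
P(Y=18) = C(17,4) · p^5 · (1−p)^13
= 2380 · 0.00097656 · 0.023757 = 0.055217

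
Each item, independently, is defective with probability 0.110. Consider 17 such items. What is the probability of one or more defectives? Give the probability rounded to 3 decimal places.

0.862

P(at least one) = 1 − P(none) = 1 − (1 − 0.11)^17
= 1 − 0.13792 = 0.86208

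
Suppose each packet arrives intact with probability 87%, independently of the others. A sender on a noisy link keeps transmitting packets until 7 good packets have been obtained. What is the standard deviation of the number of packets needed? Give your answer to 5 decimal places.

Y = total packets until the seventh success; negative binomial with r=7, p=0.87.
SD(Y) = √[r(1−p)/p²] = √(1.2022724) = 1.0964818

1.09648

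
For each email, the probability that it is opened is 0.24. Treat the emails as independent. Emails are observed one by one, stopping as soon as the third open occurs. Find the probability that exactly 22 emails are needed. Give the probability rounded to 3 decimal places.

0.016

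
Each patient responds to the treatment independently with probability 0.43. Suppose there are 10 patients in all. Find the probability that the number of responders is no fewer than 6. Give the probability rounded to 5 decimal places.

0.22071

X ~ Binomial(10, 0.43); P(X ≥ 6) = Σ C(10,k) p^k (1−p)^(10−k) over k:
  k=6: C(10,6)·0.43^6·0.57^4 = 0.1401295
  k=7: C(10,7)·0.43^7·0.57^3 = 0.0604067
  k=8: C(10,8)·0.43^8·0.57^2 = 0.0170887
  k=9: C(10,9)·0.43^9·0.57^1 = 0.0028648
  k=10: C(10,10)·0.43^10·0.57^0 = 0.0002161
Total = 0.2207058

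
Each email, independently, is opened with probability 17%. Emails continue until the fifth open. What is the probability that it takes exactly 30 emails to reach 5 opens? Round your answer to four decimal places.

Y = trial on which the fifth success occurs; negative binomial, r=5, p=0.17.
P(Y=30) = C(29,4) · p^5 · (1−p)^25
= 23751 · 0.00014199 · 0.0094831 = 0.031980

0.0320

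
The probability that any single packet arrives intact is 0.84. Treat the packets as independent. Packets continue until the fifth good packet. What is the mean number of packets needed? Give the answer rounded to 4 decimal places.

5.9524

Y = total packets until the fifth success; negative binomial with r=5, p=0.84.
E[Y] = r / p = 5 / 0.84 = 5.952381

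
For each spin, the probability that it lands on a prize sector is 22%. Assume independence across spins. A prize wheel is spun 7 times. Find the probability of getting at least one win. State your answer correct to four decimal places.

P(at least one) = 1 − P(none) = 1 − (1 − 0.22)^7
= 1 − 0.175656 = 0.824344

0.8243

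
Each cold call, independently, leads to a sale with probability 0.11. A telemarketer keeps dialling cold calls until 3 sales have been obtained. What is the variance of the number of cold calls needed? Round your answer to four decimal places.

220.6612

Y = total cold calls until the third success; negative binomial with r=3, p=0.11.
Var(Y) = r(1−p)/p² = 3·0.89 / 0.11² = 220.661157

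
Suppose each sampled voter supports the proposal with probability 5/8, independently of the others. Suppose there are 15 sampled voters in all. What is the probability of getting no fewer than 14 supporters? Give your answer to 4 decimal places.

X ~ Binomial(15, 0.625); P(X ≥ 14) = Σ C(15,k) p^k (1−p)^(15−k) over k:
  k=14: C(15,14)·0.625^14·0.375^1 = 0.007806
  k=15: C(15,15)·0.625^15·0.375^0 = 0.000867
Total = 0.008674

0.0087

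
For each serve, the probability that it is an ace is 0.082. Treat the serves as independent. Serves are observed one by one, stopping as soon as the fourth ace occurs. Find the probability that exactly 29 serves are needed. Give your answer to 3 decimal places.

0.017

Y = trial on which the fourth success occurs; negative binomial, r=4, p=0.082.
P(Y=29) = C(28,3) · p^4 · (1−p)^25
= 3276 · 4.5212e-05 · 0.11778 = 0.01744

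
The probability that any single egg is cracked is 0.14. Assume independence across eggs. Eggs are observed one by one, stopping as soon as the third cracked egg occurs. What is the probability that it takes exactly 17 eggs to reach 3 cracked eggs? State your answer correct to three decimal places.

0.040

Y = trial on which the third success occurs; negative binomial, r=3, p=0.14.
P(Y=17) = C(16,2) · p^3 · (1−p)^14
= 120 · 0.002744 · 0.12105 = 0.03986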